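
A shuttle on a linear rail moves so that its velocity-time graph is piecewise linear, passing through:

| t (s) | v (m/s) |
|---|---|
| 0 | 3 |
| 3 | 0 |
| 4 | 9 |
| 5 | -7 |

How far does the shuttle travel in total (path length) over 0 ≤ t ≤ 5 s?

Distance (not displacement) is the total path length: add the absolute areas under v-t.
0–3 s: |½(3 + 0)(3)| = 4.5 m
3–4 s: |½(0 + 9)(1)| = 4.5 m
4–5 s: v = 0 at t = 4.5625 s; triangle areas 2.53125 + 1.53125 = 4.0625 m
Total distance = 13.0625 m

13.0625 m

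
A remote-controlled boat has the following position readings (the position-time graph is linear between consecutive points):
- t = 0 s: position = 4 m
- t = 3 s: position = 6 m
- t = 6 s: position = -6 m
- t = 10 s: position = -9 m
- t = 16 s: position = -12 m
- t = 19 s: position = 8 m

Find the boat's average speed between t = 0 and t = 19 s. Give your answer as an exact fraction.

Average speed = (total path length)/(elapsed time); on a piecewise-linear x-t graph the path length is Σ|Δx|.
0–3 s: |Δx| = |6 − 4| = 2 m
3–6 s: |Δx| = |-6 − 6| = 12 m
6–10 s: |Δx| = |-9 − -6| = 3 m
10–16 s: |Δx| = |-12 − -9| = 3 m
16–19 s: |Δx| = |8 − -12| = 20 m
Total path = 40 m; average speed = 40/19 = 40/19 m/s.

40/19 m/s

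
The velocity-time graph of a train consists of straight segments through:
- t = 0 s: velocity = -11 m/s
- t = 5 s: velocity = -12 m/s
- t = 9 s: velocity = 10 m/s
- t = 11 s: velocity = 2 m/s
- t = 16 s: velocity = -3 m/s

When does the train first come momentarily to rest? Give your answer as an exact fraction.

t = 79/11 s

v changes sign on 5–9 s (from -12 to 10); the graph is linear there, so v = 0 at t = 5 + (12)·(9 − 5)/(10 − -12) = 79/11 s.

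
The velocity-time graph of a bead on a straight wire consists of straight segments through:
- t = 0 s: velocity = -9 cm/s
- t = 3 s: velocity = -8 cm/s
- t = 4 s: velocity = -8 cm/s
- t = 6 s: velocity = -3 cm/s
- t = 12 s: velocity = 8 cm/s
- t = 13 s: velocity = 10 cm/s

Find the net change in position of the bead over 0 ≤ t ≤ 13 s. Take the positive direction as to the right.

Net displacement equals the area under the velocity-time graph (areas below the axis count negative).
0–3 s: ½(-9 + -8)(3) = -25.5 cm
3–4 s: -8 × 1 = -8 cm
4–6 s: ½(-8 + -3)(2) = -11 cm
6–12 s: ½(-3 + 8)(6) = 15 cm
12–13 s: ½(8 + 10)(1) = 9 cm
Net displacement = -20.5 cm

-20.5 cm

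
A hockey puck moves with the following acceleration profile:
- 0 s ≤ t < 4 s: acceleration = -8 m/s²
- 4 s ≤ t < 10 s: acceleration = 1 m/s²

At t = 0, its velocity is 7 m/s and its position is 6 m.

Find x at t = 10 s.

-162 m

On each constant-a segment, Δv = aΔt and Δx = v₀Δt + ½aΔt²; chain segment to segment.
0–4 s: v starts 7 m/s; Δx = 7·4 + ½·-8·4² = -36 m; v ends -25 m/s.
4–10 s: v starts -25 m/s; Δx = -25·6 + ½·1·6² = -132 m; v ends -19 m/s.
x(10) = 6 + Σ Δx = -162 m.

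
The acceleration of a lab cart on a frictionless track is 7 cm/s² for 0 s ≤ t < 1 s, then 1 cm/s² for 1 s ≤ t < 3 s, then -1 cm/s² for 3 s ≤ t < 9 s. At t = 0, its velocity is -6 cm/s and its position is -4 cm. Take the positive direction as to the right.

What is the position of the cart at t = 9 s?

On each constant-a segment, Δv = aΔt and Δx = v₀Δt + ½aΔt²; chain segment to segment.
0–1 s: v starts -6 cm/s; Δx = -6·1 + ½·7·1² = -2.5 cm; v ends 1 cm/s.
1–3 s: v starts 1 cm/s; Δx = 1·2 + ½·1·2² = 4 cm; v ends 3 cm/s.
3–9 s: v starts 3 cm/s; Δx = 3·6 + ½·-1·6² = 0 cm; v ends -3 cm/s.
x(9) = -4 + Σ Δx = -2.5 cm.

-2.5 cm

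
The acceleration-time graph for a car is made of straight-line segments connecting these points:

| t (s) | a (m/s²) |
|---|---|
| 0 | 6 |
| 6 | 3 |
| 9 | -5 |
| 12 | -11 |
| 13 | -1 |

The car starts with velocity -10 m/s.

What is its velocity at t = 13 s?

-16 m/s

Δv equals the area under the a-t graph; then v = v₀ + Δv.
0–6 s: ½(6 + 3)(6) = 27 m/s
6–9 s: ½(3 + -5)(3) = -3 m/s
9–12 s: ½(-5 + -11)(3) = -24 m/s
12–13 s: ½(-11 + -1)(1) = -6 m/s
Δv = -6 m/s, so v(13) = -10 + (-6) = -16 m/s.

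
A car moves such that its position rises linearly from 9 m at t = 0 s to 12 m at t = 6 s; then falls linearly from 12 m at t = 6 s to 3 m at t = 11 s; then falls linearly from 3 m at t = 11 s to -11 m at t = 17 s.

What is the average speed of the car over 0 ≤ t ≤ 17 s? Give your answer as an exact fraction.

26/17 m/s

Average speed = (total path length)/(elapsed time); on a piecewise-linear x-t graph the path length is Σ|Δx|.
0–6 s: |Δx| = |12 − 9| = 3 m
6–11 s: |Δx| = |3 − 12| = 9 m
11–17 s: |Δx| = |-11 − 3| = 14 m
Total path = 26 m; average speed = 26/17 = 26/17 m/s.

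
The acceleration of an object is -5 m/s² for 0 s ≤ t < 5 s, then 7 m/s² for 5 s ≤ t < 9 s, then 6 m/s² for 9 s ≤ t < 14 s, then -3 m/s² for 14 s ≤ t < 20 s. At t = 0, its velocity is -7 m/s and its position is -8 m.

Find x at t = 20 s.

-20.5 m

On each constant-a segment, Δv = aΔt and Δx = v₀Δt + ½aΔt²; chain segment to segment.
0–5 s: v starts -7 m/s; Δx = -7·5 + ½·-5·5² = -97.5 m; v ends -32 m/s.
5–9 s: v starts -32 m/s; Δx = -32·4 + ½·7·4² = -72 m; v ends -4 m/s.
9–14 s: v starts -4 m/s; Δx = -4·5 + ½·6·5² = 55 m; v ends 26 m/s.
14–20 s: v starts 26 m/s; Δx = 26·6 + ½·-3·6² = 102 m; v ends 8 m/s.
x(20) = -8 + Σ Δx = -20.5 m.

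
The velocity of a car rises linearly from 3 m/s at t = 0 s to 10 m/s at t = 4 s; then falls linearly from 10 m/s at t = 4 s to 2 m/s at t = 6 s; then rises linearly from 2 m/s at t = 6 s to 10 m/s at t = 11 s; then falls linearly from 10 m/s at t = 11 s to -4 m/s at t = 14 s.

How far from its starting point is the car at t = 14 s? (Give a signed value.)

Net displacement equals the area under the velocity-time graph (areas below the axis count negative).
0–4 s: ½(3 + 10)(4) = 26 m
4–6 s: ½(10 + 2)(2) = 12 m
6–11 s: ½(2 + 10)(5) = 30 m
11–14 s: ½(10 + -4)(3) = 9 m
Net displacement = 77 m

77 m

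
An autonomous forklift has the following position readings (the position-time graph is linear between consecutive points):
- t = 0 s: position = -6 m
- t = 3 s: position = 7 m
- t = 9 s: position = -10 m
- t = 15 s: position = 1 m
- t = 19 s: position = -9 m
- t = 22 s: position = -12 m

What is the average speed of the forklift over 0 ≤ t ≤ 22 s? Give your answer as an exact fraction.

27/11 m/s

Average speed = (total path length)/(elapsed time); on a piecewise-linear x-t graph the path length is Σ|Δx|.
0–3 s: |Δx| = |7 − -6| = 13 m
3–9 s: |Δx| = |-10 − 7| = 17 m
9–15 s: |Δx| = |1 − -10| = 11 m
15–19 s: |Δx| = |-9 − 1| = 10 m
19–22 s: |Δx| = |-12 − -9| = 3 m
Total path = 54 m; average speed = 54/22 = 27/11 m/s.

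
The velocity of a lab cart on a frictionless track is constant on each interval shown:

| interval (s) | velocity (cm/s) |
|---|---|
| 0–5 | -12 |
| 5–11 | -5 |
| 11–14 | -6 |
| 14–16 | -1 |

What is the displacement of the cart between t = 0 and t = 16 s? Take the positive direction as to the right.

-110 cm

Net displacement equals the area under the velocity-time graph (areas below the axis count negative).
0–5 s: -12 × 5 = -60 cm
5–11 s: -5 × 6 = -30 cm
11–14 s: -6 × 3 = -18 cm
14–16 s: -1 × 2 = -2 cm
Net displacement = -110 cm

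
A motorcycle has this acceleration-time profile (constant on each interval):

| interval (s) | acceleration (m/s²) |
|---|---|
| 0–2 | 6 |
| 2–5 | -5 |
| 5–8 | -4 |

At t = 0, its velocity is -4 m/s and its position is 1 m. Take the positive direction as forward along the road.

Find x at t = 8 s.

-32.5 m

On each constant-a segment, Δv = aΔt and Δx = v₀Δt + ½aΔt²; chain segment to segment.
0–2 s: v starts -4 m/s; Δx = -4·2 + ½·6·2² = 4 m; v ends 8 m/s.
2–5 s: v starts 8 m/s; Δx = 8·3 + ½·-5·3² = 1.5 m; v ends -7 m/s.
5–8 s: v starts -7 m/s; Δx = -7·3 + ½·-4·3² = -39 m; v ends -19 m/s.
x(8) = 1 + Σ Δx = -32.5 m.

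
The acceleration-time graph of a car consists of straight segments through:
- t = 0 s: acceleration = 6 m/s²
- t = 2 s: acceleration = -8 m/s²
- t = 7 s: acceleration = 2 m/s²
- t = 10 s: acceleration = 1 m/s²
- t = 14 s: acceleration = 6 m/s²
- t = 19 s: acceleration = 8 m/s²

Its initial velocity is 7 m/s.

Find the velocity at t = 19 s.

43.5 m/s

Δv equals the area under the a-t graph; then v = v₀ + Δv.
0–2 s: ½(6 + -8)(2) = -2 m/s
2–7 s: ½(-8 + 2)(5) = -15 m/s
7–10 s: ½(2 + 1)(3) = 4.5 m/s
10–14 s: ½(1 + 6)(4) = 14 m/s
14–19 s: ½(6 + 8)(5) = 35 m/s
Δv = 36.5 m/s, so v(19) = 7 + (36.5) = 43.5 m/s.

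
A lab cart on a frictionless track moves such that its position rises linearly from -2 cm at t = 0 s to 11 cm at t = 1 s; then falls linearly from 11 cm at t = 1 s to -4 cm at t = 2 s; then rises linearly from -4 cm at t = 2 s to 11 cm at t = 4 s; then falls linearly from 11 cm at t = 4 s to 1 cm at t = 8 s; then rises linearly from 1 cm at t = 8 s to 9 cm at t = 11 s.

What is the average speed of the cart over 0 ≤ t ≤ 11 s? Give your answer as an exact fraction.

61/11 cm/s

Average speed = (total path length)/(elapsed time); on a piecewise-linear x-t graph the path length is Σ|Δx|.
0–1 s: |Δx| = |11 − -2| = 13 cm
1–2 s: |Δx| = |-4 − 11| = 15 cm
2–4 s: |Δx| = |11 − -4| = 15 cm
4–8 s: |Δx| = |1 − 11| = 10 cm
8–11 s: |Δx| = |9 − 1| = 8 cm
Total path = 61 cm; average speed = 61/11 = 61/11 cm/s.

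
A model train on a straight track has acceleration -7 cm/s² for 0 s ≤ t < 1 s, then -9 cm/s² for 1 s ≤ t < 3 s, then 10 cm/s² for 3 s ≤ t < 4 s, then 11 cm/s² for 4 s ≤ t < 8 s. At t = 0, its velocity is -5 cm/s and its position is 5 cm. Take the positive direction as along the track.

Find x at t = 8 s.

On each constant-a segment, Δv = aΔt and Δx = v₀Δt + ½aΔt²; chain segment to segment.
0–1 s: v starts -5 cm/s; Δx = -5·1 + ½·-7·1² = -8.5 cm; v ends -12 cm/s.
1–3 s: v starts -12 cm/s; Δx = -12·2 + ½·-9·2² = -42 cm; v ends -30 cm/s.
3–4 s: v starts -30 cm/s; Δx = -30·1 + ½·10·1² = -25 cm; v ends -20 cm/s.
4–8 s: v starts -20 cm/s; Δx = -20·4 + ½·11·4² = 8 cm; v ends 24 cm/s.
x(8) = 5 + Σ Δx = -62.5 cm.

-62.5 cm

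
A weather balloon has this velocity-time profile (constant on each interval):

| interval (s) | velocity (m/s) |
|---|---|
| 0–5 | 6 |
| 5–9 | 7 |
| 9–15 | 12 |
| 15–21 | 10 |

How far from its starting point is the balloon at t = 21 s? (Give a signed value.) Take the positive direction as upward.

Displacement is the signed area under the v-t curve.
0–5 s: 6 × 5 = 30 m
5–9 s: 7 × 4 = 28 m
9–15 s: 12 × 6 = 72 m
15–21 s: 10 × 6 = 60 m
Net displacement = 190 m

190 m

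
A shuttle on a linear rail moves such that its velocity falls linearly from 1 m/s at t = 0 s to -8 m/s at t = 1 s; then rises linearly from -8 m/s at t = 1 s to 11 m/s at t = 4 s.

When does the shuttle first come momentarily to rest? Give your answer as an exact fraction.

v changes sign on 0–1 s (from 1 to -8); the graph is linear there, so v = 0 at t = 0 + (-1)·(1 − 0)/(-8 − 1) = 1/9 s.

t = 1/9 s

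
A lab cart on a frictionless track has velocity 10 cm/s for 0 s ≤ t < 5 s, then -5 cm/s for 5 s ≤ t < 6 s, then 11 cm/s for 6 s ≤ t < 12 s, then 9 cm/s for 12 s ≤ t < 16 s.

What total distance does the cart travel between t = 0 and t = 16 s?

Total distance travelled is ∫|v| dt — sum the magnitudes of each area piece.
0–5 s: |10| × 5 = 50 cm
5–6 s: |-5| × 1 = 5 cm
6–12 s: |11| × 6 = 66 cm
12–16 s: |9| × 4 = 36 cm
Total distance = 157 cm

157 cm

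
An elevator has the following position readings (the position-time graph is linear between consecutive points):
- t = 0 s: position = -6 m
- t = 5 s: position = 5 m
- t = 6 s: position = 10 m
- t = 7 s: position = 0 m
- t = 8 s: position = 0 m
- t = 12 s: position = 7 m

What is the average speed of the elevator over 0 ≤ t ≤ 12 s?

2.75 m/s

Average speed = (total path length)/(elapsed time); on a piecewise-linear x-t graph the path length is Σ|Δx|.
0–5 s: |Δx| = |5 − -6| = 11 m
5–6 s: |Δx| = |10 − 5| = 5 m
6–7 s: |Δx| = |0 − 10| = 10 m
7–8 s: |Δx| = |0 − 0| = 0 m
8–12 s: |Δx| = |7 − 0| = 7 m
Total path = 33 m; average speed = 33/12 = 2.75 m/s.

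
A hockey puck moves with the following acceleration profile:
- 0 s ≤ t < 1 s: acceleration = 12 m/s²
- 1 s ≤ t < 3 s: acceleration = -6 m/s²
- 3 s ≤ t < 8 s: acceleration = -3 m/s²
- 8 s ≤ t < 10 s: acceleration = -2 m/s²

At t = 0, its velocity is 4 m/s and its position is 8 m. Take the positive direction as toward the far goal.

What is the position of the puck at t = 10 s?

-5.5 m

On each constant-a segment, Δv = aΔt and Δx = v₀Δt + ½aΔt²; chain segment to segment.
0–1 s: v starts 4 m/s; Δx = 4·1 + ½·12·1² = 10 m; v ends 16 m/s.
1–3 s: v starts 16 m/s; Δx = 16·2 + ½·-6·2² = 20 m; v ends 4 m/s.
3–8 s: v starts 4 m/s; Δx = 4·5 + ½·-3·5² = -17.5 m; v ends -11 m/s.
8–10 s: v starts -11 m/s; Δx = -11·2 + ½·-2·2² = -26 m; v ends -15 m/s.
x(10) = 8 + Σ Δx = -5.5 m.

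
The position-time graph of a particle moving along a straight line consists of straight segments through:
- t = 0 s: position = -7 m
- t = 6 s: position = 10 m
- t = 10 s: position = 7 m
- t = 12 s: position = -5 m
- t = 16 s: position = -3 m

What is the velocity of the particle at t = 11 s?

Velocity is the slope of the x-t graph on 10–12 s: (-5 − 7)/(12 − 10) = -6 m/s.

-6 m/s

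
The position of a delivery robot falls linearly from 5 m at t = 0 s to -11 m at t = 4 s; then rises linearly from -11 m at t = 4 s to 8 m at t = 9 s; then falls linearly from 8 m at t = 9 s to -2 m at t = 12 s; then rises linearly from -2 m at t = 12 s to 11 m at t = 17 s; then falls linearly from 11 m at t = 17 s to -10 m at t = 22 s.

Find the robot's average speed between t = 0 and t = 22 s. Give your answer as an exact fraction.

Average speed = (total path length)/(elapsed time); on a piecewise-linear x-t graph the path length is Σ|Δx|.
0–4 s: |Δx| = |-11 − 5| = 16 m
4–9 s: |Δx| = |8 − -11| = 19 m
9–12 s: |Δx| = |-2 − 8| = 10 m
12–17 s: |Δx| = |11 − -2| = 13 m
17–22 s: |Δx| = |-10 − 11| = 21 m
Total path = 79 m; average speed = 79/22 = 79/22 m/s.

79/22 m/s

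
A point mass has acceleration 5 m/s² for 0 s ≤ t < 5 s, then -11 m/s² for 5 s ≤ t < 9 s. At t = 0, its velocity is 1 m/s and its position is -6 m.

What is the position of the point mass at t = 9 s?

77.5 m

On each constant-a segment, Δv = aΔt and Δx = v₀Δt + ½aΔt²; chain segment to segment.
0–5 s: v starts 1 m/s; Δx = 1·5 + ½·5·5² = 67.5 m; v ends 26 m/s.
5–9 s: v starts 26 m/s; Δx = 26·4 + ½·-11·4² = 16 m; v ends -18 m/s.
x(9) = -6 + Σ Δx = 77.5 m.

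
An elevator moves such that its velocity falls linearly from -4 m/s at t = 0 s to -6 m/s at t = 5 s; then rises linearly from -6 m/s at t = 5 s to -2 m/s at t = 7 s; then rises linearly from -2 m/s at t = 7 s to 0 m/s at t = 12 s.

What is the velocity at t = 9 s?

On 7–12 s the graph is linear from -2 to 0 m/s: v(9) = -2 + (0 − -2)·(9 − 7)/(12 − 7) = -1.2 m/s.

-1.2 m/s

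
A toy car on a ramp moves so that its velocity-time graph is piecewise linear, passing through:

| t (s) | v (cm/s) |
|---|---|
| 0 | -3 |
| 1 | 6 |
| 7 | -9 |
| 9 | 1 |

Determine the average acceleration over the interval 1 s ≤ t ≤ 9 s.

-0.625 cm/s²

Average acceleration = Δv/Δt = (1 − 6)/(9 − 1) = -0.625 cm/s².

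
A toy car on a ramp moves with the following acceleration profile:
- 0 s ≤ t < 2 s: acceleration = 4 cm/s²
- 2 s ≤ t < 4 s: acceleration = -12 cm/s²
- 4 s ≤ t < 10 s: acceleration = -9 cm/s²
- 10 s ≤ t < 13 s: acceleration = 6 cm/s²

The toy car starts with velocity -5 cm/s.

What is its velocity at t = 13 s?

-57 cm/s

Δv equals the area under the a-t graph; then v = v₀ + Δv.
0–2 s: 4 × 2 = 8 cm/s
2–4 s: -12 × 2 = -24 cm/s
4–10 s: -9 × 6 = -54 cm/s
10–13 s: 6 × 3 = 18 cm/s
Δv = -52 cm/s, so v(13) = -5 + (-52) = -57 cm/s.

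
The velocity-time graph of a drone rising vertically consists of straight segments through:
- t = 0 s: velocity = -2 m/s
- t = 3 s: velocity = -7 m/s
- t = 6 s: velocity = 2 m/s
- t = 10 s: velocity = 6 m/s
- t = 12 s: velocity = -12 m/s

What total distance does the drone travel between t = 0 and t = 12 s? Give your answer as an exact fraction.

Total distance travelled is ∫|v| dt — sum the magnitudes of each area piece.
0–3 s: |½(-2 + -7)(3)| = 13.5 m
3–6 s: v = 0 at t = 16/3 s; triangle areas 49/6 + 2/3 = 53/6 m
6–10 s: |½(2 + 6)(4)| = 16 m
10–12 s: v = 0 at t = 32/3 s; triangle areas 2 + 8 = 10 m
Total distance = 145/3 m

145/3 m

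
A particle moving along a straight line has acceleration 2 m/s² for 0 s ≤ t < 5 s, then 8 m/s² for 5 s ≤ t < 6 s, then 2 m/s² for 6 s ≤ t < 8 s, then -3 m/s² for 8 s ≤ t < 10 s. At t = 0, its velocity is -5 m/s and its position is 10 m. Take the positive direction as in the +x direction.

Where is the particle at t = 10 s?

77 m

On each constant-a segment, Δv = aΔt and Δx = v₀Δt + ½aΔt²; chain segment to segment.
0–5 s: v starts -5 m/s; Δx = -5·5 + ½·2·5² = 0 m; v ends 5 m/s.
5–6 s: v starts 5 m/s; Δx = 5·1 + ½·8·1² = 9 m; v ends 13 m/s.
6–8 s: v starts 13 m/s; Δx = 13·2 + ½·2·2² = 30 m; v ends 17 m/s.
8–10 s: v starts 17 m/s; Δx = 17·2 + ½·-3·2² = 28 m; v ends 11 m/s.
x(10) = 10 + Σ Δx = 77 m.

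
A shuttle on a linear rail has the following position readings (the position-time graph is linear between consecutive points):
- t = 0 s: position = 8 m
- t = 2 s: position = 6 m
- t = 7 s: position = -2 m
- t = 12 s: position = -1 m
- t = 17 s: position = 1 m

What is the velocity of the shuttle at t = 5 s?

-1.6 m/s

Velocity is the slope of the x-t graph on 2–7 s: (-2 − 6)/(7 − 2) = -1.6 m/s.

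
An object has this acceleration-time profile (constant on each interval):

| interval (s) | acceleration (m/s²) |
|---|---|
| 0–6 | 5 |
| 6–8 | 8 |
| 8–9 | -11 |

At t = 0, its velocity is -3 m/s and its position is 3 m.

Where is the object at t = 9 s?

182.5 m

On each constant-a segment, Δv = aΔt and Δx = v₀Δt + ½aΔt²; chain segment to segment.
0–6 s: v starts -3 m/s; Δx = -3·6 + ½·5·6² = 72 m; v ends 27 m/s.
6–8 s: v starts 27 m/s; Δx = 27·2 + ½·8·2² = 70 m; v ends 43 m/s.
8–9 s: v starts 43 m/s; Δx = 43·1 + ½·-11·1² = 37.5 m; v ends 32 m/s.
x(9) = 3 + Σ Δx = 182.5 m.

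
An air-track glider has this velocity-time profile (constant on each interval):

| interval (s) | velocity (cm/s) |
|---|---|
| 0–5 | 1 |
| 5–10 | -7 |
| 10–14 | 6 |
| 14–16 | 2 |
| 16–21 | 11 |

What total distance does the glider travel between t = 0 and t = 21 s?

123 cm

Distance (not displacement) is the total path length: add the absolute areas under v-t.
0–5 s: |1| × 5 = 5 cm
5–10 s: |-7| × 5 = 35 cm
10–14 s: |6| × 4 = 24 cm
14–16 s: |2| × 2 = 4 cm
16–21 s: |11| × 5 = 55 cm
Total distance = 123 cm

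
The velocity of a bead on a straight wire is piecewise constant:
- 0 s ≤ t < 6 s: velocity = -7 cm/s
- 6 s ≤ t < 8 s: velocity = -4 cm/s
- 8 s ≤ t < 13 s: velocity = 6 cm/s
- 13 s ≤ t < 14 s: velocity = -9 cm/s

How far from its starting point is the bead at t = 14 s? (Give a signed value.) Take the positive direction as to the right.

Net displacement equals the area under the velocity-time graph (areas below the axis count negative).
0–6 s: -7 × 6 = -42 cm
6–8 s: -4 × 2 = -8 cm
8–13 s: 6 × 5 = 30 cm
13–14 s: -9 × 1 = -9 cm
Net displacement = -29 cm

-29 cm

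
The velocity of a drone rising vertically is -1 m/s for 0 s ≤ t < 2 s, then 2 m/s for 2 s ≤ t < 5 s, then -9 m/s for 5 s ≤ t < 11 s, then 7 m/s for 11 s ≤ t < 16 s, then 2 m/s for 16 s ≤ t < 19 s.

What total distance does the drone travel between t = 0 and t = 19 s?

103 m

Distance (not displacement) is the total path length: add the absolute areas under v-t.
0–2 s: |-1| × 2 = 2 m
2–5 s: |2| × 3 = 6 m
5–11 s: |-9| × 6 = 54 m
11–16 s: |7| × 5 = 35 m
16–19 s: |2| × 3 = 6 m
Total distance = 103 m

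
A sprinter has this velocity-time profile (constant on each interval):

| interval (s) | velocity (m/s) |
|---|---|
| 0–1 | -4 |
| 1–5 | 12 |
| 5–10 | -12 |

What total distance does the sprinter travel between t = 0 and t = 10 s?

112 m

Total distance travelled is ∫|v| dt — sum the magnitudes of each area piece.
0–1 s: |-4| × 1 = 4 m
1–5 s: |12| × 4 = 48 m
5–10 s: |-12| × 5 = 60 m
Total distance = 112 m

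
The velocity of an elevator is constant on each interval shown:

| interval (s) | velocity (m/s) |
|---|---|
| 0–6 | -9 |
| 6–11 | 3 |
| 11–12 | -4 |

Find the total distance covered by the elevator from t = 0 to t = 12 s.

73 m

Distance (not displacement) is the total path length: add the absolute areas under v-t.
0–6 s: |-9| × 6 = 54 m
6–11 s: |3| × 5 = 15 m
11–12 s: |-4| × 1 = 4 m
Total distance = 73 m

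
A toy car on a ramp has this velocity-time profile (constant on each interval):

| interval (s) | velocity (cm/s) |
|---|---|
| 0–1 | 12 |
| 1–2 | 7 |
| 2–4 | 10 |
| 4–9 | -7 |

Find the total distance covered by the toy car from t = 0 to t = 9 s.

Distance (not displacement) is the total path length: add the absolute areas under v-t.
0–1 s: |12| × 1 = 12 cm
1–2 s: |7| × 1 = 7 cm
2–4 s: |10| × 2 = 20 cm
4–9 s: |-7| × 5 = 35 cm
Total distance = 74 cm

74 cm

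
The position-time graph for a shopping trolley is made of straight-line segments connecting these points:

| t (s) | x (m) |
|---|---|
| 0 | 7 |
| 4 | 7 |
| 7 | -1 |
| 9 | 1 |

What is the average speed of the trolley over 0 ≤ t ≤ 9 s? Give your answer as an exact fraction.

Average speed = (total path length)/(elapsed time); on a piecewise-linear x-t graph the path length is Σ|Δx|.
0–4 s: |Δx| = |7 − 7| = 0 m
4–7 s: |Δx| = |-1 − 7| = 8 m
7–9 s: |Δx| = |1 − -1| = 2 m
Total path = 10 m; average speed = 10/9 = 10/9 m/s.

10/9 m/s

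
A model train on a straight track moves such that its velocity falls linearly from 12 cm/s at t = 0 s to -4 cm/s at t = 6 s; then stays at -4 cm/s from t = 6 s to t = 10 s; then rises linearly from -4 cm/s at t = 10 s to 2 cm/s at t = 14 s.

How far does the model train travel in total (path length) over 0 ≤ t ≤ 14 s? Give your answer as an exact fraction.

Distance (not displacement) is the total path length: add the absolute areas under v-t.
0–6 s: v = 0 at t = 4.5 s; triangle areas 27 + 3 = 30 cm
6–10 s: |-4| × 4 = 16 cm
10–14 s: v = 0 at t = 38/3 s; triangle areas 16/3 + 4/3 = 20/3 cm
Total distance = 158/3 cm

158/3 cm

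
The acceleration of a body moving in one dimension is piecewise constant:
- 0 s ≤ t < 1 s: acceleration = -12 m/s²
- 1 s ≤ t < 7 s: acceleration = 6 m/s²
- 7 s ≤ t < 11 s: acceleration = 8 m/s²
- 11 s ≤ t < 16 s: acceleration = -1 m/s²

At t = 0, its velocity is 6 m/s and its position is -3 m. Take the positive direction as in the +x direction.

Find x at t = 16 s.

550.5 m

On each constant-a segment, Δv = aΔt and Δx = v₀Δt + ½aΔt²; chain segment to segment.
0–1 s: v starts 6 m/s; Δx = 6·1 + ½·-12·1² = 0 m; v ends -6 m/s.
1–7 s: v starts -6 m/s; Δx = -6·6 + ½·6·6² = 72 m; v ends 30 m/s.
7–11 s: v starts 30 m/s; Δx = 30·4 + ½·8·4² = 184 m; v ends 62 m/s.
11–16 s: v starts 62 m/s; Δx = 62·5 + ½·-1·5² = 297.5 m; v ends 57 m/s.
x(16) = -3 + Σ Δx = 550.5 m.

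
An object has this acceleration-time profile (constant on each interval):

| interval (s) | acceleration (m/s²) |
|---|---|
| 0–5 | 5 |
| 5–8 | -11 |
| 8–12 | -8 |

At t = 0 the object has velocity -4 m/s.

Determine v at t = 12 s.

Δv equals the area under the a-t graph; then v = v₀ + Δv.
0–5 s: 5 × 5 = 25 m/s
5–8 s: -11 × 3 = -33 m/s
8–12 s: -8 × 4 = -32 m/s
Δv = -40 m/s, so v(12) = -4 + (-40) = -44 m/s.

-44 m/s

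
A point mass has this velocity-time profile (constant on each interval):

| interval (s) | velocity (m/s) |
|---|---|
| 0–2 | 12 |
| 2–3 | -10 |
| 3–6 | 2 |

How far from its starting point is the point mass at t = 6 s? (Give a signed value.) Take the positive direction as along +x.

20 m

Displacement is the signed area under the v-t curve.
0–2 s: 12 × 2 = 24 m
2–3 s: -10 × 1 = -10 m
3–6 s: 2 × 3 = 6 m
Net displacement = 20 m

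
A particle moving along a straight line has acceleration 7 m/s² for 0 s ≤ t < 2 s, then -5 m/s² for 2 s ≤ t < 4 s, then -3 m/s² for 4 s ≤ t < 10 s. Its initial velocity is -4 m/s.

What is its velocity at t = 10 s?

Δv equals the area under the a-t graph; then v = v₀ + Δv.
0–2 s: 7 × 2 = 14 m/s
2–4 s: -5 × 2 = -10 m/s
4–10 s: -3 × 6 = -18 m/s
Δv = -14 m/s, so v(10) = -4 + (-14) = -18 m/s.

-18 m/s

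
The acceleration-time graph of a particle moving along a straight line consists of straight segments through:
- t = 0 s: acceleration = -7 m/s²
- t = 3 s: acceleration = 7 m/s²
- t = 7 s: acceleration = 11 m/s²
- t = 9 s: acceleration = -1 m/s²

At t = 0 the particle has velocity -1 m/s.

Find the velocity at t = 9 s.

Δv equals the area under the a-t graph; then v = v₀ + Δv.
0–3 s: ½(-7 + 7)(3) = 0 m/s
3–7 s: ½(7 + 11)(4) = 36 m/s
7–9 s: ½(11 + -1)(2) = 10 m/s
Δv = 46 m/s, so v(9) = -1 + (46) = 45 m/s.

45 m/s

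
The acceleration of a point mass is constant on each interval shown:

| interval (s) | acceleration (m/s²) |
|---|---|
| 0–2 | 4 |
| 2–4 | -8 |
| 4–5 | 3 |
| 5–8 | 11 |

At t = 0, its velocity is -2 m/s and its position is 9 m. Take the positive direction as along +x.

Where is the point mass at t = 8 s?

29 m

On each constant-a segment, Δv = aΔt and Δx = v₀Δt + ½aΔt²; chain segment to segment.
0–2 s: v starts -2 m/s; Δx = -2·2 + ½·4·2² = 4 m; v ends 6 m/s.
2–4 s: v starts 6 m/s; Δx = 6·2 + ½·-8·2² = -4 m; v ends -10 m/s.
4–5 s: v starts -10 m/s; Δx = -10·1 + ½·3·1² = -8.5 m; v ends -7 m/s.
5–8 s: v starts -7 m/s; Δx = -7·3 + ½·11·3² = 28.5 m; v ends 26 m/s.
x(8) = 9 + Σ Δx = 29 m.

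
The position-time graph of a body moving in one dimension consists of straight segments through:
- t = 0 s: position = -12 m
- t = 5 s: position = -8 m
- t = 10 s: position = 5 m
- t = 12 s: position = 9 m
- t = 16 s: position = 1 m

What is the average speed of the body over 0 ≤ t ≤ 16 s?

1.8125 m/s

Average speed = (total path length)/(elapsed time); on a piecewise-linear x-t graph the path length is Σ|Δx|.
0–5 s: |Δx| = |-8 − -12| = 4 m
5–10 s: |Δx| = |5 − -8| = 13 m
10–12 s: |Δx| = |9 − 5| = 4 m
12–16 s: |Δx| = |1 − 9| = 8 m
Total path = 29 m; average speed = 29/16 = 1.8125 m/s.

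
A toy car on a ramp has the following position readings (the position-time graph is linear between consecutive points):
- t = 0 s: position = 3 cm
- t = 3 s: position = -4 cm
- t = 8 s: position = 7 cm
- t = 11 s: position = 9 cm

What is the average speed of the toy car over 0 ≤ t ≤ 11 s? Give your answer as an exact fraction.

20/11 cm/s

Average speed = (total path length)/(elapsed time); on a piecewise-linear x-t graph the path length is Σ|Δx|.
0–3 s: |Δx| = |-4 − 3| = 7 cm
3–8 s: |Δx| = |7 − -4| = 11 cm
8–11 s: |Δx| = |9 − 7| = 2 cm
Total path = 20 cm; average speed = 20/11 = 20/11 cm/s.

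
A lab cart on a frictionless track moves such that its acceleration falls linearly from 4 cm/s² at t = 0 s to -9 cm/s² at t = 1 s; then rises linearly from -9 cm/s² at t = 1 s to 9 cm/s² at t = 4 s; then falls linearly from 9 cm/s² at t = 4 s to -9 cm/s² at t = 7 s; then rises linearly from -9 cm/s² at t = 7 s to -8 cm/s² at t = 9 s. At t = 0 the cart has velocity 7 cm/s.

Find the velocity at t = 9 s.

Δv equals the area under the a-t graph; then v = v₀ + Δv.
0–1 s: ½(4 + -9)(1) = -2.5 cm/s
1–4 s: ½(-9 + 9)(3) = 0 cm/s
4–7 s: ½(9 + -9)(3) = 0 cm/s
7–9 s: ½(-9 + -8)(2) = -17 cm/s
Δv = -19.5 cm/s, so v(9) = 7 + (-19.5) = -12.5 cm/s.

-12.5 cm/s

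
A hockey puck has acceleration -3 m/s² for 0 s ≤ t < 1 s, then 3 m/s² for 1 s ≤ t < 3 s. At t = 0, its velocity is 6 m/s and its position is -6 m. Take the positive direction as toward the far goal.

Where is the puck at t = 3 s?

10.5 m

On each constant-a segment, Δv = aΔt and Δx = v₀Δt + ½aΔt²; chain segment to segment.
0–1 s: v starts 6 m/s; Δx = 6·1 + ½·-3·1² = 4.5 m; v ends 3 m/s.
1–3 s: v starts 3 m/s; Δx = 3·2 + ½·3·2² = 12 m; v ends 9 m/s.
x(3) = -6 + Σ Δx = 10.5 m.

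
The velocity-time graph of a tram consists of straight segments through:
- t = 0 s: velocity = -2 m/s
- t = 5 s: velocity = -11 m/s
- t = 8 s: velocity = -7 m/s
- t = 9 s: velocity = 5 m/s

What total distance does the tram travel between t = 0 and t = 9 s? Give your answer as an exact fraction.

751/12 m

Total distance travelled is ∫|v| dt — sum the magnitudes of each area piece.
0–5 s: |½(-2 + -11)(5)| = 32.5 m
5–8 s: |½(-11 + -7)(3)| = 27 m
8–9 s: v = 0 at t = 103/12 s; triangle areas 49/24 + 25/24 = 37/12 m
Total distance = 751/12 m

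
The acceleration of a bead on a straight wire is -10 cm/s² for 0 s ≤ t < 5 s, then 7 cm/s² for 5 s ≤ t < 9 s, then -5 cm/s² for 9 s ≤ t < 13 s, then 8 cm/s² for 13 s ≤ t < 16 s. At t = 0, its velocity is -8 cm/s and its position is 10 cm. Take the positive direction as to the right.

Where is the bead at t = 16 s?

On each constant-a segment, Δv = aΔt and Δx = v₀Δt + ½aΔt²; chain segment to segment.
0–5 s: v starts -8 cm/s; Δx = -8·5 + ½·-10·5² = -165 cm; v ends -58 cm/s.
5–9 s: v starts -58 cm/s; Δx = -58·4 + ½·7·4² = -176 cm; v ends -30 cm/s.
9–13 s: v starts -30 cm/s; Δx = -30·4 + ½·-5·4² = -160 cm; v ends -50 cm/s.
13–16 s: v starts -50 cm/s; Δx = -50·3 + ½·8·3² = -114 cm; v ends -26 cm/s.
x(16) = 10 + Σ Δx = -605 cm.

-605 cm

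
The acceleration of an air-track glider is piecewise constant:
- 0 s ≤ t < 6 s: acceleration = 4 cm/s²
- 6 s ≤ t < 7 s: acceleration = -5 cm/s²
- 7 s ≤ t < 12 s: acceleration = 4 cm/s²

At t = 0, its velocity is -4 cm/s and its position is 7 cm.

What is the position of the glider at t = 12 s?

On each constant-a segment, Δv = aΔt and Δx = v₀Δt + ½aΔt²; chain segment to segment.
0–6 s: v starts -4 cm/s; Δx = -4·6 + ½·4·6² = 48 cm; v ends 20 cm/s.
6–7 s: v starts 20 cm/s; Δx = 20·1 + ½·-5·1² = 17.5 cm; v ends 15 cm/s.
7–12 s: v starts 15 cm/s; Δx = 15·5 + ½·4·5² = 125 cm; v ends 35 cm/s.
x(12) = 7 + Σ Δx = 197.5 cm.

197.5 cm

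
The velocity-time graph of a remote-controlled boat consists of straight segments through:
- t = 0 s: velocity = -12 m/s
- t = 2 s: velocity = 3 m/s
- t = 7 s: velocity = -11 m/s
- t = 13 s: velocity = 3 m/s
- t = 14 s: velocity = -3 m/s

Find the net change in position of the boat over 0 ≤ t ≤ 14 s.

-53 m

Net displacement equals the area under the velocity-time graph (areas below the axis count negative).
0–2 s: ½(-12 + 3)(2) = -9 m
2–7 s: ½(3 + -11)(5) = -20 m
7–13 s: ½(-11 + 3)(6) = -24 m
13–14 s: ½(3 + -3)(1) = 0 m
Net displacement = -53 m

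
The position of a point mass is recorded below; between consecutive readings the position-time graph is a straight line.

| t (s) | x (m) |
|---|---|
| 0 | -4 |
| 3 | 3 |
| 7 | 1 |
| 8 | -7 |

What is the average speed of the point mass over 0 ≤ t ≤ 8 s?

2.125 m/s

Average speed = (total path length)/(elapsed time); on a piecewise-linear x-t graph the path length is Σ|Δx|.
0–3 s: |Δx| = |3 − -4| = 7 m
3–7 s: |Δx| = |1 − 3| = 2 m
7–8 s: |Δx| = |-7 − 1| = 8 m
Total path = 17 m; average speed = 17/8 = 2.125 m/s.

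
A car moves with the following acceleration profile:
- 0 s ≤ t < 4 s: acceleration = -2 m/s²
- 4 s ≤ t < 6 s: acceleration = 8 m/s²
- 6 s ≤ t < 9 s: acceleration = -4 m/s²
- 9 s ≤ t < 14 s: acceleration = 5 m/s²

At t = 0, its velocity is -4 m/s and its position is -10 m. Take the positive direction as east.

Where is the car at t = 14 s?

-33.5 m

On each constant-a segment, Δv = aΔt and Δx = v₀Δt + ½aΔt²; chain segment to segment.
0–4 s: v starts -4 m/s; Δx = -4·4 + ½·-2·4² = -32 m; v ends -12 m/s.
4–6 s: v starts -12 m/s; Δx = -12·2 + ½·8·2² = -8 m; v ends 4 m/s.
6–9 s: v starts 4 m/s; Δx = 4·3 + ½·-4·3² = -6 m; v ends -8 m/s.
9–14 s: v starts -8 m/s; Δx = -8·5 + ½·5·5² = 22.5 m; v ends 17 m/s.
x(14) = -10 + Σ Δx = -33.5 m.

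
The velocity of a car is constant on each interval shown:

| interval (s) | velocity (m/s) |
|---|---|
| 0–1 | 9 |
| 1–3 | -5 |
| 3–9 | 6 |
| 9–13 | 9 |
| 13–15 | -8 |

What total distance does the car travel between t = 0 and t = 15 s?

107 m

Distance (not displacement) is the total path length: add the absolute areas under v-t.
0–1 s: |9| × 1 = 9 m
1–3 s: |-5| × 2 = 10 m
3–9 s: |6| × 6 = 36 m
9–13 s: |9| × 4 = 36 m
13–15 s: |-8| × 2 = 16 m
Total distance = 107 m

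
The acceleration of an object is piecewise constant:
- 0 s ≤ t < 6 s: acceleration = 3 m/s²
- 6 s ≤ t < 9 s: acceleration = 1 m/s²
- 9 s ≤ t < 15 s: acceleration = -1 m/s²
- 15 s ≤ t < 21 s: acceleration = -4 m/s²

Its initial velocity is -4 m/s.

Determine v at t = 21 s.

Δv equals the area under the a-t graph; then v = v₀ + Δv.
0–6 s: 3 × 6 = 18 m/s
6–9 s: 1 × 3 = 3 m/s
9–15 s: -1 × 6 = -6 m/s
15–21 s: -4 × 6 = -24 m/s
Δv = -9 m/s, so v(21) = -4 + (-9) = -13 m/s.

-13 m/s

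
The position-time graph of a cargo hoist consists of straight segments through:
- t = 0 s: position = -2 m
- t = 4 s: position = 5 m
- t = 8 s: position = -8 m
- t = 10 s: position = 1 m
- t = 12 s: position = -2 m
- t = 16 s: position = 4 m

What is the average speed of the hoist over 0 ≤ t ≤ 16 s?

2.375 m/s

Average speed = (total path length)/(elapsed time); on a piecewise-linear x-t graph the path length is Σ|Δx|.
0–4 s: |Δx| = |5 − -2| = 7 m
4–8 s: |Δx| = |-8 − 5| = 13 m
8–10 s: |Δx| = |1 − -8| = 9 m
10–12 s: |Δx| = |-2 − 1| = 3 m
12–16 s: |Δx| = |4 − -2| = 6 m
Total path = 38 m; average speed = 38/16 = 2.375 m/s.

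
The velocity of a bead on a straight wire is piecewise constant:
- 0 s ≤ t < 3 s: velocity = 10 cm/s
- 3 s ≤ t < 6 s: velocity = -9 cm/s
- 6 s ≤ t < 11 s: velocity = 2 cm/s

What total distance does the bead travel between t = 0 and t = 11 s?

67 cm

Distance (not displacement) is the total path length: add the absolute areas under v-t.
0–3 s: |10| × 3 = 30 cm
3–6 s: |-9| × 3 = 27 cm
6–11 s: |2| × 5 = 10 cm
Total distance = 67 cm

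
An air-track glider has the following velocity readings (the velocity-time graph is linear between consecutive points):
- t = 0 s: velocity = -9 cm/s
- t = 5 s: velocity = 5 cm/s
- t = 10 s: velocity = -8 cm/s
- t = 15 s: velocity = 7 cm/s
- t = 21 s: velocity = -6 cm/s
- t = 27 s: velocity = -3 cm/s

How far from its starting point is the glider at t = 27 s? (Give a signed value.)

-44 cm

Net displacement equals the area under the velocity-time graph (areas below the axis count negative).
0–5 s: ½(-9 + 5)(5) = -10 cm
5–10 s: ½(5 + -8)(5) = -7.5 cm
10–15 s: ½(-8 + 7)(5) = -2.5 cm
15–21 s: ½(7 + -6)(6) = 3 cm
21–27 s: ½(-6 + -3)(6) = -27 cm
Net displacement = -44 cm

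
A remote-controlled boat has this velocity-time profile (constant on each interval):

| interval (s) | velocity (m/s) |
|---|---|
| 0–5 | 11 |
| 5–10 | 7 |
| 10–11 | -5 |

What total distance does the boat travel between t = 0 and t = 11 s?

Distance (not displacement) is the total path length: add the absolute areas under v-t.
0–5 s: |11| × 5 = 55 m
5–10 s: |7| × 5 = 35 m
10–11 s: |-5| × 1 = 5 m
Total distance = 95 m

95 m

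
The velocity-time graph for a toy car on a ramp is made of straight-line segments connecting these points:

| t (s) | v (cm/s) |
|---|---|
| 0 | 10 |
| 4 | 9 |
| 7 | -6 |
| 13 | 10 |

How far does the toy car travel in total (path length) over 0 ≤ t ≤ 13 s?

Total distance travelled is ∫|v| dt — sum the magnitudes of each area piece.
0–4 s: |½(10 + 9)(4)| = 38 cm
4–7 s: v = 0 at t = 5.8 s; triangle areas 8.1 + 3.6 = 11.7 cm
7–13 s: v = 0 at t = 9.25 s; triangle areas 6.75 + 18.75 = 25.5 cm
Total distance = 75.2 cm

75.2 cm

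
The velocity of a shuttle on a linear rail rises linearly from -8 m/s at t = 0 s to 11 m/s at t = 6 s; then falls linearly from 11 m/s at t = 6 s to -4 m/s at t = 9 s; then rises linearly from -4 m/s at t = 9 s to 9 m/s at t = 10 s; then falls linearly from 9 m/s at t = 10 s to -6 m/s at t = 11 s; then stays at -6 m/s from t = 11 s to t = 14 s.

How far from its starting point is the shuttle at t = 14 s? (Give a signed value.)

5.5 m

Net displacement equals the area under the velocity-time graph (areas below the axis count negative).
0–6 s: ½(-8 + 11)(6) = 9 m
6–9 s: ½(11 + -4)(3) = 10.5 m
9–10 s: ½(-4 + 9)(1) = 2.5 m
10–11 s: ½(9 + -6)(1) = 1.5 m
11–14 s: -6 × 3 = -18 m
Net displacement = 5.5 m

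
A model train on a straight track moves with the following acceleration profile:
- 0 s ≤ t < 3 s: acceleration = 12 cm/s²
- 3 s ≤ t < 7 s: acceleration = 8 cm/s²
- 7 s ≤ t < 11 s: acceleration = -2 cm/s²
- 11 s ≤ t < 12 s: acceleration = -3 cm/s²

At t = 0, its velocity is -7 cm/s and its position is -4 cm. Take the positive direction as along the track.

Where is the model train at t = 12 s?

488.5 cm

On each constant-a segment, Δv = aΔt and Δx = v₀Δt + ½aΔt²; chain segment to segment.
0–3 s: v starts -7 cm/s; Δx = -7·3 + ½·12·3² = 33 cm; v ends 29 cm/s.
3–7 s: v starts 29 cm/s; Δx = 29·4 + ½·8·4² = 180 cm; v ends 61 cm/s.
7–11 s: v starts 61 cm/s; Δx = 61·4 + ½·-2·4² = 228 cm; v ends 53 cm/s.
11–12 s: v starts 53 cm/s; Δx = 53·1 + ½·-3·1² = 51.5 cm; v ends 50 cm/s.
x(12) = -4 + Σ Δx = 488.5 cm.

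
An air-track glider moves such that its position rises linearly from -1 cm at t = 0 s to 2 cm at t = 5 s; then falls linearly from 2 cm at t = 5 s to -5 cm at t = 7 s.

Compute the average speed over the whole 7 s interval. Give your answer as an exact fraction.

10/7 cm/s

Average speed = (total path length)/(elapsed time); on a piecewise-linear x-t graph the path length is Σ|Δx|.
0–5 s: |Δx| = |2 − -1| = 3 cm
5–7 s: |Δx| = |-5 − 2| = 7 cm
Total path = 10 cm; average speed = 10/7 = 10/7 cm/s.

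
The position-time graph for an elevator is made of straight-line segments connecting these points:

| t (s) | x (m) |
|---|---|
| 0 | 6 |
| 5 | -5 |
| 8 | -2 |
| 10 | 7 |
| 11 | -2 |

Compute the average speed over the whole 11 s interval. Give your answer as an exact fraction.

Average speed = (total path length)/(elapsed time); on a piecewise-linear x-t graph the path length is Σ|Δx|.
0–5 s: |Δx| = |-5 − 6| = 11 m
5–8 s: |Δx| = |-2 − -5| = 3 m
8–10 s: |Δx| = |7 − -2| = 9 m
10–11 s: |Δx| = |-2 − 7| = 9 m
Total path = 32 m; average speed = 32/11 = 32/11 m/s.

32/11 m/s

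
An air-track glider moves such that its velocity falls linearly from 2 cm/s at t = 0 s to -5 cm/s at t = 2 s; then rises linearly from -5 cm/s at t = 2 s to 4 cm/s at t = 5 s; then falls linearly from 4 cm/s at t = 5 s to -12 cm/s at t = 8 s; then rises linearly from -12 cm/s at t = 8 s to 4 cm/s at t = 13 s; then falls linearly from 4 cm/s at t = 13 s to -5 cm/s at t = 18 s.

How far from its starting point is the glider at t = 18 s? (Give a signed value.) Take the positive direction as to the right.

-39 cm

Displacement is the signed area under the v-t curve.
0–2 s: ½(2 + -5)(2) = -3 cm
2–5 s: ½(-5 + 4)(3) = -1.5 cm
5–8 s: ½(4 + -12)(3) = -12 cm
8–13 s: ½(-12 + 4)(5) = -20 cm
13–18 s: ½(4 + -5)(5) = -2.5 cm
Net displacement = -39 cm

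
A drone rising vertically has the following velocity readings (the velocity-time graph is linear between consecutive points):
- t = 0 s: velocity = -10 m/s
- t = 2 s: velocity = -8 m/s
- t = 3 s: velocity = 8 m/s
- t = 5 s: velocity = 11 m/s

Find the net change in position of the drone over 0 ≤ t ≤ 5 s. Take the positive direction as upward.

1 m

Displacement is the signed area under the v-t curve.
0–2 s: ½(-10 + -8)(2) = -18 m
2–3 s: ½(-8 + 8)(1) = 0 m
3–5 s: ½(8 + 11)(2) = 19 m
Net displacement = 1 m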